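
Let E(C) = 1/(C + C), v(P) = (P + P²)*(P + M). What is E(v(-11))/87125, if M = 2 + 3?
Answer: -1/115005000 ≈ -8.6953e-9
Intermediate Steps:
M = 5
v(P) = (5 + P)*(P + P²) (v(P) = (P + P²)*(P + 5) = (P + P²)*(5 + P) = (5 + P)*(P + P²))
E(C) = 1/(2*C)
E(v(-11))/87125 = (1/(2*((-11*(5 + (-11)² + 6*(-11))))))/87125 = (1/(2*((-11*(5 + 121 - 66)))))*(1/87125) = (1/(2*((-11*60))))*(1/87125) = ((½)/(-660))*(1/87125) = ((½)*(-1/660))*(1/87125) = -1/1320*1/87125 = -1/115005000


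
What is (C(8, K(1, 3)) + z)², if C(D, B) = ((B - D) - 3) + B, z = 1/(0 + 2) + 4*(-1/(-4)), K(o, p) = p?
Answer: 49/4 ≈ 12.250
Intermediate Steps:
z = 3/2 (z = 1/2 + 4*(-1*(-¼)) = ½ + 4*(¼) = ½ + 1 = 3/2 ≈ 1.5000)
C(D, B) = -3 - D + 2*B (C(D, B) = (-3 + B - D) + B = -3 - D + 2*B)
(C(8, K(1, 3)) + z)² = ((-3 - 1*8 + 2*3) + 3/2)² = ((-3 - 8 + 6) + 3/2)² = (-5 + 3/2)² = (-7/2)² = 49/4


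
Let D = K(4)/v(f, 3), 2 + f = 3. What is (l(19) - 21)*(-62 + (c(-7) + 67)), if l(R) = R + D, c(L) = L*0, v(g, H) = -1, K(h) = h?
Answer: -30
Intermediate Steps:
f = 1 (f = -2 + 3 = 1)
c(L) = 0
D = -4 (D = 4/(-1) = 4*(-1) = -4)
l(R) = -4 + R (l(R) = R - 4 = -4 + R)
(l(19) - 21)*(-62 + (c(-7) + 67)) = ((-4 + 19) - 21)*(-62 + (0 + 67)) = (15 - 21)*(-62 + 67) = -6*5 = -30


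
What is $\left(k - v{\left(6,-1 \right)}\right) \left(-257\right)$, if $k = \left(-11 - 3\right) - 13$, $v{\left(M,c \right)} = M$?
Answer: $8481$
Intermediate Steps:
$k = -27$ ($k = -14 - 13 = -27$)
$\left(k - v{\left(6,-1 \right)}\right) \left(-257\right) = \left(-27 - 6\right) \left(-257\right) = \left(-33\right) \left(-257\right) = 8481$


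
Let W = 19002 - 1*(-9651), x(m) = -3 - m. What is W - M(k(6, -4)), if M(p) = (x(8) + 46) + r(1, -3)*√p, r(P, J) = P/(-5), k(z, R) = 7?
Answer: 28618 + √7/5 ≈ 28619.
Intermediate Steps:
r(P, J) = -P/5 (r(P, J) = P*(-⅕) = -P/5)
M(p) = 35 - √p/5 (M(p) = ((-3 - 1*8) + 46) + (-⅕*1)*√p = ((-3 - 8) + 46) - √p/5 = (-11 + 46) - √p/5 = 35 - √p/5)
W = 28653 (W = 19002 + 9651 = 28653)
W - M(k(6, -4)) = 28653 - (35 - √7/5) = 28653 + (-35 + √7/5) = 28618 + √7/5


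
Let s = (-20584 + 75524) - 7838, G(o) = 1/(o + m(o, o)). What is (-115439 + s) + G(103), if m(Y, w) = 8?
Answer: -7585406/111 ≈ -68337.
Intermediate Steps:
G(o) = 1/(8 + o) (G(o) = 1/(o + 8) = 1/(8 + o))
s = 47102 (s = 54940 - 7838 = 47102)
(-115439 + s) + G(103) = (-115439 + 47102) + 1/(8 + 103) = -68337 + 1/111 = -7585406/111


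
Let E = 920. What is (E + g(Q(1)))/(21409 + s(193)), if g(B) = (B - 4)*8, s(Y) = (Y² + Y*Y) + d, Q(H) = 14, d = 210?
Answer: 1000/96117 ≈ 0.010404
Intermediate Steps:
s(Y) = 210 + 2*Y² (s(Y) = (Y² + Y*Y) + 210 = (Y² + Y²) + 210 = 2*Y² + 210 = 210 + 2*Y²)
g(B) = -32 + 8*B (g(B) = (-4 + B)*8 = -32 + 8*B)
(E + g(Q(1)))/(21409 + s(193)) = (920 + (-32 + 8*14))/(21409 + (210 + 2*193²)) = (920 + (-32 + 112))/(21409 + (210 + 2*37249)) = (920 + 80)/(21409 + (210 + 74498)) = 1000/(21409 + 74708) = 1000/96117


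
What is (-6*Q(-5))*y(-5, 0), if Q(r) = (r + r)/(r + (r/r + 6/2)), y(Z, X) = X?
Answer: 0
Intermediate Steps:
Q(r) = 2*r/(4 + r) (Q(r) = (2*r)/(r + (1 + 6*(1/2))) = (2*r)/(r + (1 + 3)) = (2*r)/(r + 4) = (2*r)/(4 + r) = 2*r/(4 + r))
(-6*Q(-5))*y(-5, 0) = -12*(-5)/(4 - 5)*0 = -12*(-5)/(-1)*0 = -12*(-5)*(-1)*0 = -6*10*0 = -60*0 = 0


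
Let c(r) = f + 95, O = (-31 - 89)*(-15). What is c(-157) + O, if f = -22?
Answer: 1873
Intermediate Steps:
O = 1800 (O = -120*(-15) = 1800)
c(r) = 73 (c(r) = -22 + 95 = 73)
c(-157) + O = 73 + 1800 = 1873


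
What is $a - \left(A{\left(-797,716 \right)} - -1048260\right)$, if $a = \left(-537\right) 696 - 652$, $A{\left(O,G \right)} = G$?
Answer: $-1423380$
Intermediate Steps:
$a = -374404$ ($a = -373752 - 652 = -374404$)
$a - \left(A{\left(-797,716 \right)} - -1048260\right) = -374404 - \left(716 - -1048260\right) = -374404 - \left(716 + 1048260\right) = -374404 - 1048976 = -1423380$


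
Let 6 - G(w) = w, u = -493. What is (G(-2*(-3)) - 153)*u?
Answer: 75429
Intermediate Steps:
G(w) = 6 - w
(G(-2*(-3)) - 153)*u = ((6 - (-2)*(-3)) - 153)*(-493) = ((6 - 1*6) - 153)*(-493) = ((6 - 6) - 153)*(-493) = (0 - 153)*(-493) = -153*(-493) = 75429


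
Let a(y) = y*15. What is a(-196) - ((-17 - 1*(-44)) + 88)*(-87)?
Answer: 7065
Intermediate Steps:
a(y) = 15*y
a(-196) - ((-17 - 1*(-44)) + 88)*(-87) = 15*(-196) - ((-17 - 1*(-44)) + 88)*(-87) = -2940 - ((-17 + 44) + 88)*(-87) = -2940 - (27 + 88)*(-87) = -2940 - 115*(-87) = -2940 - 1*(-10005) = -2940 + 10005 = 7065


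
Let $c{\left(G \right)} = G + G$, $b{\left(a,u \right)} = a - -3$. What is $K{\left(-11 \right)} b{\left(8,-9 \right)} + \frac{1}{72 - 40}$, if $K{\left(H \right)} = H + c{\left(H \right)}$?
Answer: $- \frac{11615}{32} \approx -362.97$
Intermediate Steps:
$b{\left(a,u \right)} = 3 + a$ ($b{\left(a,u \right)} = a + 3 = 3 + a$)
$c{\left(G \right)} = 2 G$
$K{\left(H \right)} = 3 H$ ($K{\left(H \right)} = H + 2 H = 3 H$)
$K{\left(-11 \right)} b{\left(8,-9 \right)} + \frac{1}{72 - 40} = 3 \left(-11\right) \left(3 + 8\right) + \frac{1}{72 - 40} = \left(-33\right) 11 + \frac{1}{72 - 40} = -363 + \frac{1}{32} = - \frac{11615}{32}$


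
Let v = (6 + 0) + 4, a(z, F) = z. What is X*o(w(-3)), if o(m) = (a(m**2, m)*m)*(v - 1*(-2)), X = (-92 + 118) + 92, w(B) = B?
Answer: -38232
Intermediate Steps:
X = 118 (X = 26 + 92 = 118)
v = 10 (v = 6 + 4 = 10)
o(m) = 12*m**3 (o(m) = (m**2*m)*(10 - 1*(-2)) = m**3*(10 + 2) = m**3*12 = 12*m**3)
X*o(w(-3)) = 118*(12*(-3)**3) = 118*(12*(-27)) = 118*(-324) = -38232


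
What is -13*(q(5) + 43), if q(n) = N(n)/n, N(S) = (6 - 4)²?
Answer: -2847/5 ≈ -569.40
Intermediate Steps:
N(S) = 4 (N(S) = 2² = 4)
q(n) = 4/n
-13*(q(5) + 43) = -13*(4/5 + 43) = -13*(4*(⅕) + 43) = -13*(⅘ + 43) = -13*219/5 = -1*2847/5 = -2847/5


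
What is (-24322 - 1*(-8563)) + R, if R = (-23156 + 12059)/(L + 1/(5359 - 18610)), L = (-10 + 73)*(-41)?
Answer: -539241510159/34227334 ≈ -15755.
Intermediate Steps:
L = -2583 (L = 63*(-41) = -2583)
R = 147046347/34227334 (R = (-23156 + 12059)/(-2583 + 1/(5359 - 18610)) = -11097/(-2583 + 1/(-13251)) = -11097/(-2583 - 1/13251) = -11097/(-34227334/13251) = -11097*(-13251/34227334) = 147046347/34227334 ≈ 4.2962)
(-24322 - 1*(-8563)) + R = (-24322 - 1*(-8563)) + 147046347/34227334 = (-24322 + 8563) + 147046347/34227334 = -15759 + 147046347/34227334 = -539241510159/34227334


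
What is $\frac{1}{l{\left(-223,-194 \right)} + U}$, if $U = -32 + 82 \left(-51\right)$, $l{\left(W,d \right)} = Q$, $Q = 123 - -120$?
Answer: $- \frac{1}{3971} \approx -0.00025183$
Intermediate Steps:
$Q = 243$ ($Q = 123 + 120 = 243$)
$l{\left(W,d \right)} = 243$
$U = -4214$ ($U = -32 - 4182 = -4214$)
$\frac{1}{l{\left(-223,-194 \right)} + U} = \frac{1}{243 - 4214} = \frac{1}{-3971} = - \frac{1}{3971}$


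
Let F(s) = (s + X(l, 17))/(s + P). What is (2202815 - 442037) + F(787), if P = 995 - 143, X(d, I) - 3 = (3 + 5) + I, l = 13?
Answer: 2885915957/1639 ≈ 1.7608e+6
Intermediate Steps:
X(d, I) = 11 + I (X(d, I) = 3 + ((3 + 5) + I) = 3 + (8 + I) = 11 + I)
P = 852
F(s) = (28 + s)/(852 + s) (F(s) = (s + (11 + 17))/(s + 852) = (s + 28)/(852 + s) = (28 + s)/(852 + s))
(2202815 - 442037) + F(787) = (2202815 - 442037) + (28 + 787)/(852 + 787) = 1760778 + 815/1639 = 2885915957/1639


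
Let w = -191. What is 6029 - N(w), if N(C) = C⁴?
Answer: -1330857332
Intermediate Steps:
6029 - N(w) = 6029 - 1*(-191)⁴ = 6029 - 1*1330863361 = 6029 - 1330863361 = -1330857332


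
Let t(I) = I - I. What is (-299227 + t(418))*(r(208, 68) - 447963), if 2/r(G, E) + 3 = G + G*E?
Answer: 1923377619801295/14349 ≈ 1.3404e+11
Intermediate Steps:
r(G, E) = 2/(-3 + G + E*G) (r(G, E) = 2/(-3 + (G + G*E)) = 2/(-3 + (G + E*G)) = 2/(-3 + G + E*G))
t(I) = 0
(-299227 + t(418))*(r(208, 68) - 447963) = (-299227 + 0)*(2/(-3 + 208 + 68*208) - 447963) = -299227*(2/(-3 + 208 + 14144) - 447963) = -299227*(2/14349 - 447963) = -299227*(-6427821085/14349) = 1923377619801295/14349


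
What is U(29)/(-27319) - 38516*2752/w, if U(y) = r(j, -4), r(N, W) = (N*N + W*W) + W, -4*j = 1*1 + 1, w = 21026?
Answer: -5791411711553/1148818588 ≈ -5041.2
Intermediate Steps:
j = -½ (j = -(1*1 + 1)/4 = -(1 + 1)/4 = -¼*2 = -½ ≈ -0.50000)
r(N, W) = W + N² + W² (r(N, W) = (N² + W²) + W = W + N² + W²)
U(y) = 49/4 (U(y) = -4 + (-½)² + (-4)² = -4 + ¼ + 16 = 49/4)
U(29)/(-27319) - 38516*2752/w = (49/4)/(-27319) - 38516/(21026/2752) = (49/4)*(-1/27319) - 38516/(21026*(1/2752)) = -49/109276 - 38516/10513/1376 = -49/109276 - 38516*1376/10513 = -49/109276 - 52998016/10513 = -5791411711553/1148818588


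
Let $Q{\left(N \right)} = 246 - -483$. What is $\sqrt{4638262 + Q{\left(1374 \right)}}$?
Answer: $\sqrt{4638991} \approx 2153.8$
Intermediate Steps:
$Q{\left(N \right)} = 729$ ($Q{\left(N \right)} = 246 + 483 = 729$)
$\sqrt{4638262 + Q{\left(1374 \right)}} = \sqrt{4638262 + 729} = \sqrt{4638991}$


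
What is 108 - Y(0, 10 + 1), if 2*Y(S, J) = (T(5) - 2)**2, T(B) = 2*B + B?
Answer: 47/2 ≈ 23.500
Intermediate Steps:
T(B) = 3*B
Y(S, J) = 169/2 (Y(S, J) = (3*5 - 2)**2/2 = (15 - 2)**2/2 = (1/2)*13**2 = (1/2)*169 = 169/2)
108 - Y(0, 10 + 1) = 108 - 1*169/2 = 108 - 169/2 = 47/2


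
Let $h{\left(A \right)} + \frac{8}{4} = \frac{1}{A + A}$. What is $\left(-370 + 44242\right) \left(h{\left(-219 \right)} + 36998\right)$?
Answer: $\frac{118485454064}{73} \approx 1.6231 \cdot 10^{9}$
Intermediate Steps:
$h{\left(A \right)} = -2 + \frac{1}{2 A}$ ($h{\left(A \right)} = -2 + \frac{1}{A + A} = -2 + \frac{1}{2 A}$)
$\left(-370 + 44242\right) \left(h{\left(-219 \right)} + 36998\right) = \left(-370 + 44242\right) \left(\left(-2 + \frac{1}{2 \left(-219\right)}\right) + 36998\right) = 43872 \left(\left(-2 + \frac{1}{2} \left(- \frac{1}{219}\right)\right) + 36998\right) = 43872 \left(\left(-2 - \frac{1}{438}\right) + 36998\right) = 43872 \left(- \frac{877}{438} + 36998\right) = 43872 \cdot \frac{16204247}{438} = \frac{118485454064}{73}$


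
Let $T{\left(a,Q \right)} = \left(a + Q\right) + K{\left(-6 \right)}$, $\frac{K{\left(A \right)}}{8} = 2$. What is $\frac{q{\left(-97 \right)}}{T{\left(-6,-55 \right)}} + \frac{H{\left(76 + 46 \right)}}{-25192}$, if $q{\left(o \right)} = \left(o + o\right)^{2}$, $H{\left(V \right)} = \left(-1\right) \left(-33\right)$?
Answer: $- \frac{948127597}{1133640} \approx -836.36$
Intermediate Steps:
$H{\left(V \right)} = 33$
$K{\left(A \right)} = 16$ ($K{\left(A \right)} = 8 \cdot 2 = 16$)
$q{\left(o \right)} = 4 o^{2}$ ($q{\left(o \right)} = \left(2 o\right)^{2} = 4 o^{2}$)
$T{\left(a,Q \right)} = 16 + Q + a$ ($T{\left(a,Q \right)} = \left(a + Q\right) + 16 = \left(Q + a\right) + 16 = 16 + Q + a$)
$\frac{q{\left(-97 \right)}}{T{\left(-6,-55 \right)}} + \frac{H{\left(76 + 46 \right)}}{-25192} = \frac{4 \left(-97\right)^{2}}{16 - 55 - 6} + \frac{33}{-25192} = \frac{4 \cdot 9409}{-45} + 33 \left(- \frac{1}{25192}\right) = 37636 \left(- \frac{1}{45}\right) - \frac{33}{25192} = - \frac{37636}{45} - \frac{33}{25192} = - \frac{948127597}{1133640}$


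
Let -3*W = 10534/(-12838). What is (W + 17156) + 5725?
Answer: 440624684/19257 ≈ 22881.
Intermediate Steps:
W = 5267/19257 (W = -10534/(3*(-12838)) = -10534*(-1)/(3*12838) = -⅓*(-5267/6419) = 5267/19257 ≈ 0.27351)
(W + 17156) + 5725 = (5267/19257 + 17156) + 5725 = 330378359/19257 + 5725 = 440624684/19257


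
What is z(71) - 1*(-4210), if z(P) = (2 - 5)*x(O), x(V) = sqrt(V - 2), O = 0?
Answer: 4210 - 3*I*sqrt(2) ≈ 4210.0 - 4.2426*I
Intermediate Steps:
x(V) = sqrt(-2 + V)
z(P) = -3*I*sqrt(2) (z(P) = (2 - 5)*sqrt(-2 + 0) = -3*I*sqrt(2))
z(71) - 1*(-4210) = -3*I*sqrt(2) - 1*(-4210) = -3*I*sqrt(2) + 4210 = 4210 - 3*I*sqrt(2)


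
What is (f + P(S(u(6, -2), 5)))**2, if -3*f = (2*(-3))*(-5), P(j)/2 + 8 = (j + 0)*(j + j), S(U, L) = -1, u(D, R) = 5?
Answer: 484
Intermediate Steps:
P(j) = -16 + 4*j**2 (P(j) = -16 + 2*((j + 0)*(j + j)) = -16 + 2*(j*(2*j)) = -16 + 2*(2*j**2) = -16 + 4*j**2)
f = -10 (f = -2*(-3)*(-5)/3 = -(-2)*(-5) = -1/3*30 = -10)
(f + P(S(u(6, -2), 5)))**2 = (-10 + (-16 + 4*(-1)**2))**2 = (-10 + (-16 + 4*1))**2 = (-10 + (-16 + 4))**2 = (-10 - 12)**2 = (-22)**2 = 484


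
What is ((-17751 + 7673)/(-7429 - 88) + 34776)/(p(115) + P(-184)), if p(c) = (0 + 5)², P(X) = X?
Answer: -261421270/1195203 ≈ -218.73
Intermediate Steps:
p(c) = 25 (p(c) = 5² = 25)
((-17751 + 7673)/(-7429 - 88) + 34776)/(p(115) + P(-184)) = ((-17751 + 7673)/(-7429 - 88) + 34776)/(25 - 184) = (-10078/(-7517) + 34776)/(-159) = (-10078*(-1/7517) + 34776)*(-1/159) = (10078/7517 + 34776)*(-1/159) = (261421270/7517)*(-1/159) = -261421270/1195203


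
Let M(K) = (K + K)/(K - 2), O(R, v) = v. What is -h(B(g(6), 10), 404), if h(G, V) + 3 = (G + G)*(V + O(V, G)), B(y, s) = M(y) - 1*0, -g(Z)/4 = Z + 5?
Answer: -819981/529 ≈ -1550.1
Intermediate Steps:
M(K) = 2*K/(-2 + K) (M(K) = (2*K)/(-2 + K) = 2*K/(-2 + K))
g(Z) = -20 - 4*Z (g(Z) = -4*(Z + 5) = -4*(5 + Z) = -20 - 4*Z)
B(y, s) = 2*y/(-2 + y) (B(y, s) = 2*y/(-2 + y) - 1*0 = 2*y/(-2 + y) + 0 = 2*y/(-2 + y))
h(G, V) = -3 + 2*G*(G + V) (h(G, V) = -3 + (G + G)*(V + G) = -3 + (2*G)*(G + V) = -3 + 2*G*(G + V))
-h(B(g(6), 10), 404) = -(-3 + 2*(2*(-20 - 4*6)/(-2 + (-20 - 4*6)))**2 + 2*(2*(-20 - 4*6)/(-2 + (-20 - 4*6)))*404) = -(-3 + 2*(2*(-20 - 24)/(-2 + (-20 - 24)))**2 + 2*(2*(-20 - 24)/(-2 + (-20 - 24)))*404) = -(-3 + 2*(2*(-44)/(-2 - 44))**2 + 2*(2*(-44)/(-2 - 44))*404) = -(-3 + 2*(2*(-44)/(-46))**2 + 2*(2*(-44)/(-46))*404) = -(-3 + 2*(2*(-44)*(-1/46))**2 + 2*(2*(-44)*(-1/46))*404) = -(-3 + 2*(44/23)**2 + 2*(44/23)*404) = -(-3 + 2*(1936/529) + 35552/23) = -(-3 + 3872/529 + 35552/23) = -1*819981/529 = -819981/529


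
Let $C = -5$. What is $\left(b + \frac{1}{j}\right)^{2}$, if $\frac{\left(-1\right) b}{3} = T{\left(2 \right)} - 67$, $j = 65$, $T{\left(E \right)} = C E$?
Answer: $\frac{225480256}{4225} \approx 53368.0$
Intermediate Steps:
$T{\left(E \right)} = - 5 E$
$b = 231$ ($b = - 3 \left(\left(-5\right) 2 - 67\right) = - 3 \left(-10 - 67\right) = \left(-3\right) \left(-77\right) = 231$)
$\left(b + \frac{1}{j}\right)^{2} = \left(231 + \frac{1}{65}\right)^{2} = \left(\frac{15016}{65}\right)^{2} = \frac{225480256}{4225}$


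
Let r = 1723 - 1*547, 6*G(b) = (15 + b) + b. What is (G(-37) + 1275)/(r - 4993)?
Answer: -7591/22902 ≈ -0.33146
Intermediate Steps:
G(b) = 5/2 + b/3 (G(b) = ((15 + b) + b)/6 = (15 + 2*b)/6 = 5/2 + b/3)
r = 1176 (r = 1723 - 547 = 1176)
(G(-37) + 1275)/(r - 4993) = ((5/2 + (1/3)*(-37)) + 1275)/(1176 - 4993) = ((5/2 - 37/3) + 1275)/(-3817) = (-59/6 + 1275)*(-1/3817) = (7591/6)*(-1/3817) = -7591/22902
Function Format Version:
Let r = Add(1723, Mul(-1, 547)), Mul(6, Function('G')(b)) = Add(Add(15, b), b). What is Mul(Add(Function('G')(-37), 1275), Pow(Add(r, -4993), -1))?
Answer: Rational(-7591, 22902) ≈ -0.33146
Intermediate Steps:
Function('G')(b) = Add(Rational(5, 2), Mul(Rational(1, 3), b)) (Function('G')(b) = Mul(Rational(1, 6), Add(Add(15, b), b)) = Mul(Rational(1, 6), Add(15, Mul(2, b))) = Add(Rational(5, 2), Mul(Rational(1, 3), b)))
r = 1176 (r = Add(1723, -547) = 1176)
Mul(Add(Function('G')(-37), 1275), Pow(Add(r, -4993), -1)) = Mul(Add(Add(Rational(5, 2), Mul(Rational(1, 3), -37)), 1275), Pow(Add(1176, -4993), -1)) = Mul(Add(Add(Rational(5, 2), Rational(-37, 3)), 1275), Pow(-3817, -1)) = Mul(Add(Rational(-59, 6), 1275), Rational(-1, 3817)) = Mul(Rational(7591, 6), Rational(-1, 3817)) = Rational(-7591, 22902)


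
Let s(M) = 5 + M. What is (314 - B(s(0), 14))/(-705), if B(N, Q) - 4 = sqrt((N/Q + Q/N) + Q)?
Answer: -62/141 + sqrt(84070)/49350 ≈ -0.43384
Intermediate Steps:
B(N, Q) = 4 + sqrt(Q + N/Q + Q/N) (B(N, Q) = 4 + sqrt((N/Q + Q/N) + Q) = 4 + sqrt(Q + N/Q + Q/N))
(314 - B(s(0), 14))/(-705) = (314 - (4 + sqrt(14 + (5 + 0)/14 + 14/(5 + 0))))/(-705) = (314 - (4 + sqrt(14 + 5*(1/14) + 14/5)))*(-1/705) = (314 - (4 + sqrt(14 + 5/14 + 14*(1/5))))*(-1/705) = (314 - (4 + sqrt(14 + 5/14 + 14/5)))*(-1/705) = (314 - (4 + sqrt(1201/70)))*(-1/705) = (314 - (4 + sqrt(84070)/70))*(-1/705) = (314 + (-4 - sqrt(84070)/70))*(-1/705) = (310 - sqrt(84070)/70)*(-1/705) = -62/141 + sqrt(84070)/49350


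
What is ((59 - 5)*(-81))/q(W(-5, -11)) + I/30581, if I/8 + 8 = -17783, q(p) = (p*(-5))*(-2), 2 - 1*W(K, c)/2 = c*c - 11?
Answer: -3216059/1223240 ≈ -2.6291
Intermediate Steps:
W(K, c) = 26 - 2*c**2 (W(K, c) = 4 - 2*(c*c - 11) = 4 - 2*(c**2 - 11) = 4 - 2*(-11 + c**2) = 4 + (22 - 2*c**2) = 26 - 2*c**2)
q(p) = 10*p (q(p) = -5*p*(-2) = 10*p)
I = -142328 (I = -64 + 8*(-17783) = -64 - 142264 = -142328)
((59 - 5)*(-81))/q(W(-5, -11)) + I/30581 = ((59 - 5)*(-81))/((10*(26 - 2*(-11)**2))) - 142328/30581 = (54*(-81))/((10*(26 - 2*121))) - 142328*1/30581 = -4374*1/(10*(26 - 242)) - 142328/30581 = -4374/(10*(-216)) - 142328/30581 = -4374/(-2160) - 142328/30581 = -4374*(-1/2160) - 142328/30581 = 81/40 - 142328/30581 = -3216059/1223240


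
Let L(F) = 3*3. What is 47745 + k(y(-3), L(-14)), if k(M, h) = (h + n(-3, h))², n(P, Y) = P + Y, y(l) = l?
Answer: 47970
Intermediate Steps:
L(F) = 9
k(M, h) = (-3 + 2*h)² (k(M, h) = (h + (-3 + h))² = (-3 + 2*h)²)
47745 + k(y(-3), L(-14)) = 47745 + (-3 + 2*9)² = 47745 + (-3 + 18)² = 47745 + 15² = 47745 + 225 = 47970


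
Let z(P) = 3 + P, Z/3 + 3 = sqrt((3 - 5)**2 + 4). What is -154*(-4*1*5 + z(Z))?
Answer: 4004 - 924*sqrt(2) ≈ 2697.3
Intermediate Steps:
Z = -9 + 6*sqrt(2) (Z = -9 + 3*sqrt((3 - 5)**2 + 4) = -9 + 3*sqrt((-2)**2 + 4) = -9 + 3*sqrt(4 + 4) = -9 + 3*sqrt(8) = -9 + 3*(2*sqrt(2)) = -9 + 6*sqrt(2) ≈ -0.51472)
-154*(-4*1*5 + z(Z)) = -154*(-4*1*5 + (3 + (-9 + 6*sqrt(2)))) = -154*(-4*5 + (-6 + 6*sqrt(2))) = -154*(-20 + (-6 + 6*sqrt(2))) = -154*(-26 + 6*sqrt(2)) = 4004 - 924*sqrt(2)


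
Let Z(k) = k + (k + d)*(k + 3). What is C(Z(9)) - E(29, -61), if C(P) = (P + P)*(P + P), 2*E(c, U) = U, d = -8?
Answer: 3589/2 ≈ 1794.5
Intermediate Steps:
E(c, U) = U/2
Z(k) = k + (-8 + k)*(3 + k) (Z(k) = k + (k - 8)*(k + 3) = k + (-8 + k)*(3 + k))
C(P) = 4*P² (C(P) = (2*P)*(2*P) = 4*P²)
C(Z(9)) - E(29, -61) = 4*(-24 + 9² - 4*9)² - (-61)/2 = 4*(-24 + 81 - 36)² - 1*(-61/2) = 4*21² + 61/2 = 4*441 + 61/2 = 1764 + 61/2 = 3589/2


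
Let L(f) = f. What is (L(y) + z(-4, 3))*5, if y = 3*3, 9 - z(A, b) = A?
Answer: 110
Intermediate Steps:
z(A, b) = 9 - A
y = 9
(L(y) + z(-4, 3))*5 = (9 + (9 - 1*(-4)))*5 = (9 + (9 + 4))*5 = (9 + 13)*5 = 22*5 = 110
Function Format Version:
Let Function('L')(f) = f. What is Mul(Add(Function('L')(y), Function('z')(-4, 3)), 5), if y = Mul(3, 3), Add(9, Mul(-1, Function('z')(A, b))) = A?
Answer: 110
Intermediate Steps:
Function('z')(A, b) = Add(9, Mul(-1, A))
y = 9
Mul(Add(Function('L')(y), Function('z')(-4, 3)), 5) = Mul(Add(9, Add(9, Mul(-1, -4))), 5) = Mul(Add(9, Add(9, 4)), 5) = Mul(Add(9, 13), 5) = Mul(22, 5) = 110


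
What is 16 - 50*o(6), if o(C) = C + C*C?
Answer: -2084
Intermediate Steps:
o(C) = C + C²
16 - 50*o(6) = 16 - 300*(1 + 6) = 16 - 300*7 = 16 - 50*42 = 16 - 2100 = -2084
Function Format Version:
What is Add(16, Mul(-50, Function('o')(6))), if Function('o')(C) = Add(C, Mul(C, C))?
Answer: -2084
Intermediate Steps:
Function('o')(C) = Add(C, Pow(C, 2))
Add(16, Mul(-50, Function('o')(6))) = Add(16, Mul(-50, Mul(6, Add(1, 6)))) = Add(16, Mul(-50, Mul(6, 7))) = Add(16, Mul(-50, 42)) = Add(16, -2100) = -2084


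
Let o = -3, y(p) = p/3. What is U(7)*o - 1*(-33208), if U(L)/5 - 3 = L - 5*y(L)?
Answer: 33233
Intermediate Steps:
y(p) = p/3 (y(p) = p*(⅓) = p/3)
U(L) = 15 - 10*L/3 (U(L) = 15 + 5*(L - 5*L/3) = 15 + 5*(-2*L/3) = 15 - 10*L/3)
U(7)*o - 1*(-33208) = (15 - 10/3*7)*(-3) - 1*(-33208) = (15 - 70/3)*(-3) + 33208 = -25/3*(-3) + 33208 = 25 + 33208 = 33233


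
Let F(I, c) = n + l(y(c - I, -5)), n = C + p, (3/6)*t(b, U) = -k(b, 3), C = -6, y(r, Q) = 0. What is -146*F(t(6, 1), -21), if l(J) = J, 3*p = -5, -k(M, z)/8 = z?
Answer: 3358/3 ≈ 1119.3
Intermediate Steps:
k(M, z) = -8*z
p = -5/3 (p = (⅓)*(-5) = -5/3 ≈ -1.6667)
t(b, U) = 48 (t(b, U) = 2*(-(-8)*3) = 2*(-1*(-24)) = 2*24 = 48)
n = -23/3 (n = -6 - 5/3 = -23/3 ≈ -7.6667)
F(I, c) = -23/3 (F(I, c) = -23/3 + 0 = -23/3)
-146*F(t(6, 1), -21) = -146*(-23/3) = 3358/3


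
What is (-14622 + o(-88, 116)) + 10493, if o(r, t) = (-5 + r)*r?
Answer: 4055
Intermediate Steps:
o(r, t) = r*(-5 + r)
(-14622 + o(-88, 116)) + 10493 = (-14622 - 88*(-5 - 88)) + 10493 = (-14622 - 88*(-93)) + 10493 = (-14622 + 8184) + 10493 = -6438 + 10493 = 4055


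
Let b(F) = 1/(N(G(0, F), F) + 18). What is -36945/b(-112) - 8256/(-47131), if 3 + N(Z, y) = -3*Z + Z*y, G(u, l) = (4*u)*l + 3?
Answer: 574614090606/47131 ≈ 1.2192e+7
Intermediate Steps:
G(u, l) = 3 + 4*l*u (G(u, l) = 4*l*u + 3 = 3 + 4*l*u)
N(Z, y) = -3 - 3*Z + Z*y (N(Z, y) = -3 + (-3*Z + Z*y) = -3 - 3*Z + Z*y)
b(F) = 1/(6 + 3*F) (b(F) = 1/((-3 - 3*(3 + 4*F*0) + (3 + 4*F*0)*F) + 18) = 1/((-3 - 3*(3 + 0) + (3 + 0)*F) + 18) = 1/((-3 - 3*3 + 3*F) + 18) = 1/((-3 - 9 + 3*F) + 18) = 1/((-12 + 3*F) + 18) = 1/(6 + 3*F))
-36945/b(-112) - 8256/(-47131) = -36945/(1/(3*(2 - 112))) - 8256/(-47131) = -36945/((1/3)/(-110)) - 8256*(-1/47131) = -36945/((1/3)*(-1/110)) + 8256/47131 = -36945/(-1/330) + 8256/47131 = -36945*(-330) + 8256/47131 = 12191850 + 8256/47131 = 574614090606/47131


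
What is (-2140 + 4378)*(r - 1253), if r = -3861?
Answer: -11445132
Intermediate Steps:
(-2140 + 4378)*(r - 1253) = (-2140 + 4378)*(-3861 - 1253) = 2238*(-5114) = -11445132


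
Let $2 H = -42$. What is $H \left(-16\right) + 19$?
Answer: $355$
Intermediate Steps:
$H = -21$ ($H = \frac{1}{2} \left(-42\right) = -21$)
$H \left(-16\right) + 19 = \left(-21\right) \left(-16\right) + 19 = 336 + 19 = 355$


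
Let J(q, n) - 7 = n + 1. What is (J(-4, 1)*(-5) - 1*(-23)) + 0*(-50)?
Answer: -22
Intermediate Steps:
J(q, n) = 8 + n (J(q, n) = 7 + (n + 1) = 7 + (1 + n) = 8 + n)
(J(-4, 1)*(-5) - 1*(-23)) + 0*(-50) = ((8 + 1)*(-5) - 1*(-23)) + 0*(-50) = (9*(-5) + 23) + 0 = (-45 + 23) + 0 = -22 + 0 = -22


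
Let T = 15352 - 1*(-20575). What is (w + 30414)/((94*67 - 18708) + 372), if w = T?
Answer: -66341/12038 ≈ -5.5110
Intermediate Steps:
T = 35927 (T = 15352 + 20575 = 35927)
w = 35927
(w + 30414)/((94*67 - 18708) + 372) = (35927 + 30414)/((94*67 - 18708) + 372) = 66341/((6298 - 18708) + 372) = 66341/(-12410 + 372) = 66341/(-12038) = 66341*(-1/12038) = -66341/12038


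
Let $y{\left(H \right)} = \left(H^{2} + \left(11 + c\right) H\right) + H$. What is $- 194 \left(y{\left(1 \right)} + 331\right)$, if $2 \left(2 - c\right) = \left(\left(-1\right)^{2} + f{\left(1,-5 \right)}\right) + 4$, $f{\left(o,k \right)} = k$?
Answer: $-67124$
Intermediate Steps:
$c = 2$ ($c = 2 - \frac{\left(\left(-1\right)^{2} - 5\right) + 4}{2} = 2 - \frac{\left(1 - 5\right) + 4}{2} = 2 - \frac{-4 + 4}{2} = 2 - 0 = 2 + 0 = 2$)
$y{\left(H \right)} = H^{2} + 14 H$ ($y{\left(H \right)} = \left(H^{2} + \left(11 + 2\right) H\right) + H = \left(H^{2} + 13 H\right) + H = H^{2} + 14 H$)
$- 194 \left(y{\left(1 \right)} + 331\right) = - 194 \left(1 \left(14 + 1\right) + 331\right) = - 194 \left(1 \cdot 15 + 331\right) = - 194 \left(15 + 331\right) = \left(-194\right) 346 = -67124$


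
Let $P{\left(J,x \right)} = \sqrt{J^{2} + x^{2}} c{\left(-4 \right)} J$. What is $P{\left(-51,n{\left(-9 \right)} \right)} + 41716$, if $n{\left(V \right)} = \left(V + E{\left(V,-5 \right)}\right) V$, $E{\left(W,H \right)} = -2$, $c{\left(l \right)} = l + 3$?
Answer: $41716 + 153 \sqrt{1378} \approx 47396.0$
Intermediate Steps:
$c{\left(l \right)} = 3 + l$
$n{\left(V \right)} = V \left(-2 + V\right)$ ($n{\left(V \right)} = \left(V - 2\right) V = \left(-2 + V\right) V = V \left(-2 + V\right)$)
$P{\left(J,x \right)} = - J \sqrt{J^{2} + x^{2}}$ ($P{\left(J,x \right)} = \sqrt{J^{2} + x^{2}} \left(3 - 4\right) J = \sqrt{J^{2} + x^{2}} \left(- J\right) = - J \sqrt{J^{2} + x^{2}}$)
$P{\left(-51,n{\left(-9 \right)} \right)} + 41716 = \left(-1\right) \left(-51\right) \sqrt{\left(-51\right)^{2} + \left(- 9 \left(-2 - 9\right)\right)^{2}} + 41716 = \left(-1\right) \left(-51\right) \sqrt{2601 + \left(\left(-9\right) \left(-11\right)\right)^{2}} + 41716 = \left(-1\right) \left(-51\right) \sqrt{2601 + 99^{2}} + 41716 = \left(-1\right) \left(-51\right) \sqrt{2601 + 9801} + 41716 = \left(-1\right) \left(-51\right) \sqrt{12402} + 41716 = \left(-1\right) \left(-51\right) 3 \sqrt{1378} + 41716 = 153 \sqrt{1378} + 41716 = 41716 + 153 \sqrt{1378}$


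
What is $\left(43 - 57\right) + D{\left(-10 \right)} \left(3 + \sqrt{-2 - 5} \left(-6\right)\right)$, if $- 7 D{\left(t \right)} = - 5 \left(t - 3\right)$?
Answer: $- \frac{293}{7} + \frac{390 i \sqrt{7}}{7} \approx -41.857 + 147.41 i$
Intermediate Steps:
$D{\left(t \right)} = - \frac{15}{7} + \frac{5 t}{7}$ ($D{\left(t \right)} = - \frac{\left(-5\right) \left(t - 3\right)}{7} = - \frac{\left(-5\right) \left(-3 + t\right)}{7} = - \frac{15 - 5 t}{7} = - \frac{15}{7} + \frac{5 t}{7}$)
$\left(43 - 57\right) + D{\left(-10 \right)} \left(3 + \sqrt{-2 - 5} \left(-6\right)\right) = \left(43 - 57\right) + \left(- \frac{15}{7} + \frac{5}{7} \left(-10\right)\right) \left(3 + \sqrt{-2 - 5} \left(-6\right)\right) = \left(43 - 57\right) + \left(- \frac{15}{7} - \frac{50}{7}\right) \left(3 + \sqrt{-7} \left(-6\right)\right) = -14 - \frac{65 \left(3 + i \sqrt{7} \left(-6\right)\right)}{7} = -14 - \frac{65 \left(3 - 6 i \sqrt{7}\right)}{7} = -14 - \left(\frac{195}{7} - \frac{390 i \sqrt{7}}{7}\right) = - \frac{293}{7} + \frac{390 i \sqrt{7}}{7}$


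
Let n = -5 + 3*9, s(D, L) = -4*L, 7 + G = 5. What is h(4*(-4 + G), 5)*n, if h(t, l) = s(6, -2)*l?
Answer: 880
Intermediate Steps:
G = -2 (G = -7 + 5 = -2)
h(t, l) = 8*l (h(t, l) = (-4*(-2))*l = 8*l)
n = 22 (n = -5 + 27 = 22)
h(4*(-4 + G), 5)*n = (8*5)*22 = 40*22 = 880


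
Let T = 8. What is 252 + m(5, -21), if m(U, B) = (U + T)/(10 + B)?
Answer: 2759/11 ≈ 250.82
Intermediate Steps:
m(U, B) = (8 + U)/(10 + B) (m(U, B) = (U + 8)/(10 + B) = (8 + U)/(10 + B))
252 + m(5, -21) = 252 + (8 + 5)/(10 - 21) = 252 + 13/(-11) = 252 - 1/11*13 = 252 - 13/11 = 2759/11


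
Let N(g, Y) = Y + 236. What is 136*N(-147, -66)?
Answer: 23120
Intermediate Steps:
N(g, Y) = 236 + Y
136*N(-147, -66) = 136*(236 - 66) = 136*170 = 23120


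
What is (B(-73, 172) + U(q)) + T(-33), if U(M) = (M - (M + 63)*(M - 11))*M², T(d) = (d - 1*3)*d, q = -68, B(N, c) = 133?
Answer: -2139591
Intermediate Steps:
T(d) = d*(-3 + d) (T(d) = (d - 3)*d = (-3 + d)*d = d*(-3 + d))
U(M) = M²*(M - (-11 + M)*(63 + M)) (U(M) = (M - (63 + M)*(-11 + M))*M² = (M - (-11 + M)*(63 + M))*M² = M²*(M - (-11 + M)*(63 + M)))
(B(-73, 172) + U(q)) + T(-33) = (133 + (-68)²*(693 - 1*(-68)² - 51*(-68))) - 33*(-3 - 33) = (133 + 4624*(693 - 1*4624 + 3468)) - 33*(-36) = (133 + 4624*(693 - 4624 + 3468)) + 1188 = (133 + 4624*(-463)) + 1188 = (133 - 2140912) + 1188 = -2140779 + 1188 = -2139591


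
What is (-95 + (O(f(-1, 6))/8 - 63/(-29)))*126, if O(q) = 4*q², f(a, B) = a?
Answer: -337365/29 ≈ -11633.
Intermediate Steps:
(-95 + (O(f(-1, 6))/8 - 63/(-29)))*126 = (-95 + ((4*(-1)²)/8 - 63/(-29)))*126 = (-95 + ((4*1)*(⅛) - 63*(-1/29)))*126 = (-95 + (4*(⅛) + 63/29))*126 = (-95 + (½ + 63/29))*126 = (-95 + 155/58)*126 = -5355/58*126 = -337365/29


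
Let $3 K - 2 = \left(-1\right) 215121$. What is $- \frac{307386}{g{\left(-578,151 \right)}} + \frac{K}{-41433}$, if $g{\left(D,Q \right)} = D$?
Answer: $\frac{19166055598}{35922411} \approx 533.54$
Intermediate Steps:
$K = - \frac{215119}{3}$ ($K = \frac{2}{3} + \frac{\left(-1\right) 215121}{3} = \frac{2}{3} + \frac{1}{3} \left(-215121\right) = \frac{2}{3} - 71707 = - \frac{215119}{3} \approx -71706.0$)
$- \frac{307386}{g{\left(-578,151 \right)}} + \frac{K}{-41433} = - \frac{307386}{-578} - \frac{215119}{3 \left(-41433\right)} = \left(-307386\right) \left(- \frac{1}{578}\right) - - \frac{215119}{124299} = \frac{153693}{289} + \frac{215119}{124299} = \frac{19166055598}{35922411}$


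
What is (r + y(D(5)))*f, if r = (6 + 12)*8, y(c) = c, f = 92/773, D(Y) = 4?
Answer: 13616/773 ≈ 17.615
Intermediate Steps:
f = 92/773 (f = 92*(1/773) = 92/773 ≈ 0.11902)
r = 144 (r = 18*8 = 144)
(r + y(D(5)))*f = (144 + 4)*(92/773) = 148*(92/773) = 13616/773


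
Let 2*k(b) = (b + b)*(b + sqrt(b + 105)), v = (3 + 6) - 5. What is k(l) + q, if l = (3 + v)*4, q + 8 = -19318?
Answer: -18542 + 28*sqrt(133) ≈ -18219.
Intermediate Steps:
q = -19326 (q = -8 - 19318 = -19326)
v = 4 (v = 9 - 5 = 4)
l = 28 (l = (3 + 4)*4 = 7*4 = 28)
k(b) = b*(b + sqrt(105 + b)) (k(b) = ((b + b)*(b + sqrt(b + 105)))/2 = ((2*b)*(b + sqrt(105 + b)))/2 = (2*b*(b + sqrt(105 + b)))/2 = b*(b + sqrt(105 + b)))
k(l) + q = 28*(28 + sqrt(105 + 28)) - 19326 = 28*(28 + sqrt(133)) - 19326 = (784 + 28*sqrt(133)) - 19326 = -18542 + 28*sqrt(133)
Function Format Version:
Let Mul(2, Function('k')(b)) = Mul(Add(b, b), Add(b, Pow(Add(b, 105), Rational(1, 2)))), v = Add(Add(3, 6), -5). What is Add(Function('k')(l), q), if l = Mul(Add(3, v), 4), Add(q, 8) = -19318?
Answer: Add(-18542, Mul(28, Pow(133, Rational(1, 2)))) ≈ -18219.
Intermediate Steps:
q = -19326 (q = Add(-8, -19318) = -19326)
v = 4 (v = Add(9, -5) = 4)
l = 28 (l = Mul(Add(3, 4), 4) = Mul(7, 4) = 28)
Function('k')(b) = Mul(b, Add(b, Pow(Add(105, b), Rational(1, 2)))) (Function('k')(b) = Mul(Rational(1, 2), Mul(Add(b, b), Add(b, Pow(Add(b, 105), Rational(1, 2))))) = Mul(Rational(1, 2), Mul(Mul(2, b), Add(b, Pow(Add(105, b), Rational(1, 2))))) = Mul(Rational(1, 2), Mul(2, b, Add(b, Pow(Add(105, b), Rational(1, 2))))) = Mul(b, Add(b, Pow(Add(105, b), Rational(1, 2)))))
Add(Function('k')(l), q) = Add(Mul(28, Add(28, Pow(Add(105, 28), Rational(1, 2)))), -19326) = Add(Mul(28, Add(28, Pow(133, Rational(1, 2)))), -19326) = Add(Add(784, Mul(28, Pow(133, Rational(1, 2)))), -19326) = Add(-18542, Mul(28, Pow(133, Rational(1, 2))))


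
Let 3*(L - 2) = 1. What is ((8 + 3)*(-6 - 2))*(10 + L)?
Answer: -3256/3 ≈ -1085.3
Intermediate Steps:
L = 7/3 (L = 2 + (⅓)*1 = 2 + ⅓ = 7/3 ≈ 2.3333)
((8 + 3)*(-6 - 2))*(10 + L) = ((8 + 3)*(-6 - 2))*(10 + 7/3) = (11*(-8))*(37/3) = -88*37/3 = -3256/3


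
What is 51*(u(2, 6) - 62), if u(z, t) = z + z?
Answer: -2958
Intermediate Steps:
u(z, t) = 2*z
51*(u(2, 6) - 62) = 51*(2*2 - 62) = 51*(4 - 62) = 51*(-58) = -2958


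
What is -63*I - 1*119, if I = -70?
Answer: 4291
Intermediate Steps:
-63*I - 1*119 = -63*(-70) - 1*119 = 4410 - 119 = 4291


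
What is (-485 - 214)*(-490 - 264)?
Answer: 527046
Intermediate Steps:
(-485 - 214)*(-490 - 264) = -699*(-754) = 527046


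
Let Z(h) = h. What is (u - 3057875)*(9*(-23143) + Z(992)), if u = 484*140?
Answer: 619835888925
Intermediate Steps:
u = 67760
(u - 3057875)*(9*(-23143) + Z(992)) = (67760 - 3057875)*(9*(-23143) + 992) = -2990115*(-208287 + 992) = -2990115*(-207295) = 619835888925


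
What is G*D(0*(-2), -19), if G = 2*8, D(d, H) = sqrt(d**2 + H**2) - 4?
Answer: 240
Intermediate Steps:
D(d, H) = -4 + sqrt(H**2 + d**2) (D(d, H) = sqrt(H**2 + d**2) - 4 = -4 + sqrt(H**2 + d**2))
G = 16
G*D(0*(-2), -19) = 16*(-4 + sqrt((-19)**2 + (0*(-2))**2)) = 16*(-4 + sqrt(361 + 0**2)) = 16*(-4 + sqrt(361 + 0)) = 16*(-4 + sqrt(361)) = 16*(-4 + 19) = 16*15 = 240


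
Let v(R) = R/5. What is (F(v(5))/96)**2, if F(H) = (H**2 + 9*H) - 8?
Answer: 1/2304 ≈ 0.00043403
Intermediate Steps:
v(R) = R/5 (v(R) = R*(1/5) = R/5)
F(H) = -8 + H**2 + 9*H
(F(v(5))/96)**2 = ((-8 + ((1/5)*5)**2 + 9*((1/5)*5))/96)**2 = ((-8 + 1**2 + 9*1)*(1/96))**2 = ((-8 + 1 + 9)*(1/96))**2 = (2*(1/96))**2 = (1/48)**2 = 1/2304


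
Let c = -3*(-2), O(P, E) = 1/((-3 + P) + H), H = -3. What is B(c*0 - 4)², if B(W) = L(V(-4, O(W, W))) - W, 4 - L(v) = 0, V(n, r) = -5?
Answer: 64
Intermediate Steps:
O(P, E) = 1/(-6 + P) (O(P, E) = 1/((-3 + P) - 3) = 1/(-6 + P))
L(v) = 4 (L(v) = 4 - 1*0 = 4 + 0 = 4)
c = 6
B(W) = 4 - W
B(c*0 - 4)² = (4 - (6*0 - 4))² = (4 - (0 - 4))² = (4 - 1*(-4))² = (4 + 4)² = 8² = 64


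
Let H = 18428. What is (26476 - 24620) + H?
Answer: 20284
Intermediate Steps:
(26476 - 24620) + H = (26476 - 24620) + 18428 = 1856 + 18428 = 20284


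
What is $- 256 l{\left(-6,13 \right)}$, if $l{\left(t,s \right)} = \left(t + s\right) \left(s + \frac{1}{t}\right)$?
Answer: $- \frac{68992}{3} \approx -22997.0$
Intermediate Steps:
$l{\left(t,s \right)} = \left(s + t\right) \left(s + \frac{1}{t}\right)$
$- 256 l{\left(-6,13 \right)} = - 256 \left(1 + 13^{2} + 13 \left(-6\right) + \frac{13}{-6}\right) = - 256 \left(1 + 169 - 78 + 13 \left(- \frac{1}{6}\right)\right) = - 256 \left(1 + 169 - 78 - \frac{13}{6}\right) = \left(-256\right) \frac{539}{6} = - \frac{68992}{3}$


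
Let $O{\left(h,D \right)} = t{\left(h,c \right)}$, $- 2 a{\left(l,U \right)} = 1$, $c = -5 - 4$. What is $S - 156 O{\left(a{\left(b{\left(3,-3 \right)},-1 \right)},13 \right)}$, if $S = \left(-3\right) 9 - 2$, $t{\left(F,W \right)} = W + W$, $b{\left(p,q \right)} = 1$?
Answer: $2779$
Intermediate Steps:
$c = -9$ ($c = -5 - 4 = -9$)
$a{\left(l,U \right)} = - \frac{1}{2}$ ($a{\left(l,U \right)} = \left(- \frac{1}{2}\right) 1 = - \frac{1}{2}$)
$t{\left(F,W \right)} = 2 W$
$O{\left(h,D \right)} = -18$ ($O{\left(h,D \right)} = 2 \left(-9\right) = -18$)
$S = -29$ ($S = -27 - 2 = -29$)
$S - 156 O{\left(a{\left(b{\left(3,-3 \right)},-1 \right)},13 \right)} = -29 - -2808 = -29 + 2808 = 2779$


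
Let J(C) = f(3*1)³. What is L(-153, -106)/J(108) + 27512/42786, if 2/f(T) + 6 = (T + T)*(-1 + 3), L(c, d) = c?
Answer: -88360727/21393 ≈ -4130.4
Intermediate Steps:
f(T) = 2/(-6 + 4*T) (f(T) = 2/(-6 + (T + T)*(-1 + 3)) = 2/(-6 + (2*T)*2) = 2/(-6 + 4*T))
J(C) = 1/27 (J(C) = (1/(-3 + 2*(3*1)))³ = (1/(-3 + 2*3))³ = (1/(-3 + 6))³ = (1/3)³ = (⅓)³ = 1/27)
L(-153, -106)/J(108) + 27512/42786 = -153/1/27 + 27512/42786 = -153*27 + 27512*(1/42786) = -4131 + 13756/21393 = -88360727/21393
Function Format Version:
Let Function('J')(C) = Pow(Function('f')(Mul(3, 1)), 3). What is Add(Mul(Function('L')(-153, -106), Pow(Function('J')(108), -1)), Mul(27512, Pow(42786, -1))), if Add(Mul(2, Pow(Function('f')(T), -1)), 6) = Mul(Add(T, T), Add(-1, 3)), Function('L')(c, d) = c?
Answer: Rational(-88360727, 21393) ≈ -4130.4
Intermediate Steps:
Function('f')(T) = Mul(2, Pow(Add(-6, Mul(4, T)), -1)) (Function('f')(T) = Mul(2, Pow(Add(-6, Mul(Add(T, T), Add(-1, 3))), -1)) = Mul(2, Pow(Add(-6, Mul(Mul(2, T), 2)), -1)) = Mul(2, Pow(Add(-6, Mul(4, T)), -1)))
Function('J')(C) = Rational(1, 27) (Function('J')(C) = Pow(Pow(Add(-3, Mul(2, Mul(3, 1))), -1), 3) = Pow(Pow(Add(-3, Mul(2, 3)), -1), 3) = Pow(Pow(Add(-3, 6), -1), 3) = Pow(Pow(3, -1), 3) = Pow(Rational(1, 3), 3) = Rational(1, 27))
Add(Mul(Function('L')(-153, -106), Pow(Function('J')(108), -1)), Mul(27512, Pow(42786, -1))) = Add(Mul(-153, Pow(Rational(1, 27), -1)), Mul(27512, Pow(42786, -1))) = Add(Mul(-153, 27), Mul(27512, Rational(1, 42786))) = Add(-4131, Rational(13756, 21393)) = Rational(-88360727, 21393)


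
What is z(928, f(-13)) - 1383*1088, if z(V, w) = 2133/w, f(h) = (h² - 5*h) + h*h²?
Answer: -2953736085/1963 ≈ -1.5047e+6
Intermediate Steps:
f(h) = h² + h³ - 5*h (f(h) = (h² - 5*h) + h³ = h² + h³ - 5*h)
z(928, f(-13)) - 1383*1088 = 2133/((-13*(-5 - 13 + (-13)²))) - 1383*1088 = 2133/((-13*(-5 - 13 + 169))) - 1*1504704 = 2133/((-13*151)) - 1504704 = 2133/(-1963) - 1504704 = 2133*(-1/1963) - 1504704 = -2133/1963 - 1504704 = -2953736085/1963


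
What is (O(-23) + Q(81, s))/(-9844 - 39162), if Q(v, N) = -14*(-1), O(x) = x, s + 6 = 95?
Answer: 9/49006 ≈ 0.00018365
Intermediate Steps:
s = 89 (s = -6 + 95 = 89)
Q(v, N) = 14
(O(-23) + Q(81, s))/(-9844 - 39162) = (-23 + 14)/(-9844 - 39162) = -9/(-49006) = -9*(-1/49006) = 9/49006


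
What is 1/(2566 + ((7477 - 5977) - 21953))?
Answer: -1/17887 ≈ -5.5907e-5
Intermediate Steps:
1/(2566 + ((7477 - 5977) - 21953)) = 1/(2566 + (1500 - 21953)) = 1/(2566 - 20453) = 1/(-17887) = -1/17887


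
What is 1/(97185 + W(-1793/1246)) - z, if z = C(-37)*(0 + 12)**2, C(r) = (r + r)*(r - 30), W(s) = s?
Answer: -86452959582338/121090717 ≈ -7.1395e+5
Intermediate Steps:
C(r) = 2*r*(-30 + r) (C(r) = (2*r)*(-30 + r) = 2*r*(-30 + r))
z = 713952 (z = (2*(-37)*(-30 - 37))*(0 + 12)**2 = (2*(-37)*(-67))*12**2 = 4958*144 = 713952)
1/(97185 + W(-1793/1246)) - z = 1/(97185 - 1793/1246) - 1*713952 = 1/(97185 - 1793*1/1246) - 713952 = 1/(97185 - 1793/1246) - 713952 = 1/(121090717/1246) - 713952 = 1246/121090717 - 713952 = -86452959582338/121090717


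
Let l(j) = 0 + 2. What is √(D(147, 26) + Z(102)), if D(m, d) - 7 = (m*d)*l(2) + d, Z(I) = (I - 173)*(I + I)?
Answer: I*√6807 ≈ 82.505*I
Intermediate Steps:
l(j) = 2
Z(I) = 2*I*(-173 + I) (Z(I) = (-173 + I)*(2*I) = 2*I*(-173 + I))
D(m, d) = 7 + d + 2*d*m (D(m, d) = 7 + ((m*d)*2 + d) = 7 + ((d*m)*2 + d) = 7 + (2*d*m + d) = 7 + (d + 2*d*m) = 7 + d + 2*d*m)
√(D(147, 26) + Z(102)) = √((7 + 26 + 2*26*147) + 2*102*(-173 + 102)) = √((7 + 26 + 7644) + 2*102*(-71)) = √(7677 - 14484) = √(-6807) = I*√6807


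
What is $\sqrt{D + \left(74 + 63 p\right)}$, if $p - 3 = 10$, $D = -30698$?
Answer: $i \sqrt{29805} \approx 172.64 i$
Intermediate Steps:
$p = 13$ ($p = 3 + 10 = 13$)
$\sqrt{D + \left(74 + 63 p\right)} = \sqrt{-30698 + \left(74 + 63 \cdot 13\right)} = \sqrt{-30698 + \left(74 + 819\right)} = \sqrt{-30698 + 893} = \sqrt{-29805} = i \sqrt{29805}$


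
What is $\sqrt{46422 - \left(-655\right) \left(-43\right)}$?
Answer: $\sqrt{18257} \approx 135.12$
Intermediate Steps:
$\sqrt{46422 - \left(-655\right) \left(-43\right)} = \sqrt{46422 - 28165} = \sqrt{18257}$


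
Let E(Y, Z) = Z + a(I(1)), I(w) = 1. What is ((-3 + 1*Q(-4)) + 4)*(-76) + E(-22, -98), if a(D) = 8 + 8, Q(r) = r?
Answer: 146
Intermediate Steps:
a(D) = 16
E(Y, Z) = 16 + Z (E(Y, Z) = Z + 16 = 16 + Z)
((-3 + 1*Q(-4)) + 4)*(-76) + E(-22, -98) = ((-3 + 1*(-4)) + 4)*(-76) + (16 - 98) = ((-3 - 4) + 4)*(-76) - 82 = (-7 + 4)*(-76) - 82 = -3*(-76) - 82 = 228 - 82 = 146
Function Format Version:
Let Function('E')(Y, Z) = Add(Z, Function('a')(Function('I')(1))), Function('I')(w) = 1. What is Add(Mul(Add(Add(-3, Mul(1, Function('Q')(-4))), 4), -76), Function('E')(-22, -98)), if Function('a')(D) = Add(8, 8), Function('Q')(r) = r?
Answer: 146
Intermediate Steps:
Function('a')(D) = 16
Function('E')(Y, Z) = Add(16, Z) (Function('E')(Y, Z) = Add(Z, 16) = Add(16, Z))
Add(Mul(Add(Add(-3, Mul(1, Function('Q')(-4))), 4), -76), Function('E')(-22, -98)) = Add(Mul(Add(Add(-3, Mul(1, -4)), 4), -76), Add(16, -98)) = Add(Mul(Add(Add(-3, -4), 4), -76), -82) = Add(Mul(Add(-7, 4), -76), -82) = Add(Mul(-3, -76), -82) = Add(228, -82) = 146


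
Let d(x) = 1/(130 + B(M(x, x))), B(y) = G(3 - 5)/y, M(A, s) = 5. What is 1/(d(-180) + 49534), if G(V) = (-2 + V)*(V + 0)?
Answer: 658/32593377 ≈ 2.0188e-5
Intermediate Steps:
G(V) = V*(-2 + V) (G(V) = (-2 + V)*V = V*(-2 + V))
B(y) = 8/y (B(y) = ((3 - 5)*(-2 + (3 - 5)))/y = (-2*(-2 - 2))/y = (-2*(-4))/y = 8/y)
d(x) = 5/658 (d(x) = 1/(130 + 8/5) = 1/(658/5) = 5/658)
1/(d(-180) + 49534) = 1/(5/658 + 49534) = 1/(32593377/658) = 658/32593377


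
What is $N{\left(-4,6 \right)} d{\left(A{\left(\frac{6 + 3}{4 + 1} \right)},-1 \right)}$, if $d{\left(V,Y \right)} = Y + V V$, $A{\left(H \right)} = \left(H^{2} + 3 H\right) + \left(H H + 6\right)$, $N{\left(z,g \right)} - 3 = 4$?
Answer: $\frac{1394288}{625} \approx 2230.9$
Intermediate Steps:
$N{\left(z,g \right)} = 7$ ($N{\left(z,g \right)} = 3 + 4 = 7$)
$A{\left(H \right)} = 6 + 2 H^{2} + 3 H$ ($A{\left(H \right)} = \left(H^{2} + 3 H\right) + \left(H^{2} + 6\right) = \left(H^{2} + 3 H\right) + \left(6 + H^{2}\right) = 6 + 2 H^{2} + 3 H$)
$d{\left(V,Y \right)} = Y + V^{2}$
$N{\left(-4,6 \right)} d{\left(A{\left(\frac{6 + 3}{4 + 1} \right)},-1 \right)} = 7 \left(-1 + \left(6 + 2 \left(\frac{6 + 3}{4 + 1}\right)^{2} + 3 \frac{6 + 3}{4 + 1}\right)^{2}\right) = 7 \left(-1 + \left(6 + 2 \left(\frac{9}{5}\right)^{2} + 3 \cdot \frac{9}{5}\right)^{2}\right) = 7 \left(-1 + \left(6 + 2 \cdot \frac{81}{25} + \frac{27}{5}\right)^{2}\right) = 7 \left(-1 + \left(6 + \frac{162}{25} + \frac{27}{5}\right)^{2}\right) = 7 \left(-1 + \left(\frac{447}{25}\right)^{2}\right) = 7 \left(-1 + \frac{199809}{625}\right) = 7 \cdot \frac{199184}{625} = \frac{1394288}{625}$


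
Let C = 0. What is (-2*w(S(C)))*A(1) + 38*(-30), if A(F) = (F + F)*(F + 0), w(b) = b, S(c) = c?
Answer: -1140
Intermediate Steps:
A(F) = 2*F² (A(F) = (2*F)*F = 2*F²)
(-2*w(S(C)))*A(1) + 38*(-30) = (-2*0)*(2*1²) + 38*(-30) = 0*(2*1) - 1140 = 0*2 - 1140 = 0 - 1140 = -1140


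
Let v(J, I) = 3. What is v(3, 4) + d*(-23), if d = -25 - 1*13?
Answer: 877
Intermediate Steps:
d = -38 (d = -25 - 13 = -38)
v(3, 4) + d*(-23) = 3 - 38*(-23) = 3 + 874 = 877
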